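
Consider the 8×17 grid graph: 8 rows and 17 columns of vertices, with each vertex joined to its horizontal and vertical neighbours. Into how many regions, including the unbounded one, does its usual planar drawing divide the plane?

113

The grid has V = 8·17 = 136 vertices and E = 8·16 + 17·7 = 247 edges.
F = 2 − V + E = 2 − 136 + 247 = 113.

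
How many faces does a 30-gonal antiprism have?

62

An antiprism on an n-gon has two n-gon caps and 2n triangles: V = 2·30 = 60, E = 4·30 = 120, F = 2·30 + 2 = 62.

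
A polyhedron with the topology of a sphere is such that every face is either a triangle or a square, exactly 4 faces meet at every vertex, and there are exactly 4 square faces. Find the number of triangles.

8

Let x be the number of triangles; then F = 4 + x.
Edge–face incidences: 2E = 4·4 + 3·x = 16 + 3x.
Every vertex has degree 4, so 4V = 2E.
Euler: V − E + F = 2 ⇒ (2E)/4 − E + (4 + x) = 2.
Multiply by 8: 2·(2E) − 4·(2E) + 8·(4 + x) = 16, i.e. 32 + 8x − 2·(16 + 3x) = 16.
Collecting terms: 2x = 16, so x = 8.
Then 2E = 16 + 3·8 = 40, so E = 20, V = 2E/4 = 10, F = 4 + 8 = 12.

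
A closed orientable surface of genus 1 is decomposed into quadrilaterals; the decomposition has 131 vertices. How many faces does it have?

χ = 2 − 2·1 = 0, and every face is a square so 4F = 2E.
V − E + F = 0 with E = 4F/2 gives 131 − (4/2 − 1)·F = 0, so F = 131 and E = 262.

131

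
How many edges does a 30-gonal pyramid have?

A pyramid on an n-gon base has one n-gon and n triangles: V = 30 + 1 = 31, E = 2·30 = 60, F = 30 + 1 = 31.

60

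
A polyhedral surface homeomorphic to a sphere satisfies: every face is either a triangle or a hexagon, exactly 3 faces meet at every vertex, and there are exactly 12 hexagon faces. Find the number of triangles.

4

Let x be the number of triangles; then F = 12 + x.
Edge–face incidences: 2E = 6·12 + 3·x = 72 + 3x.
Every vertex has degree 3, so 3V = 2E.
Euler: V − E + F = 2 ⇒ (2E)/3 − E + (12 + x) = 2.
Multiply by 6: 2·(2E) − 3·(2E) + 6·(12 + x) = 12, i.e. 72 + 6x − (72 + 3x) = 12.
Collecting terms: 3x = 12, so x = 4.
Then 2E = 72 + 3·4 = 84, so E = 42, V = 2E/3 = 28, F = 12 + 4 = 16.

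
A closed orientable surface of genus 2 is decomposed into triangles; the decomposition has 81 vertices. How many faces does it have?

166

χ = 2 − 2·2 = -2, and every face is a triangle so 3F = 2E.
V − E + F = -2 with E = 3F/2 gives 81 − (3/2 − 1)·F = -2, so F = 166 and E = 249.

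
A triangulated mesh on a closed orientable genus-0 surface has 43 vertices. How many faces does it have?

χ = 2 − 2·0 = 2, and every face is a triangle so 3F = 2E.
V − E + F = 2 with E = 3F/2 gives 43 − (3/2 − 1)·F = 2, so F = 82 and E = 123.

82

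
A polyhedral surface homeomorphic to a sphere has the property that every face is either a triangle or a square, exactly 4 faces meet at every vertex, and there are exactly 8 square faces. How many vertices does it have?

14

Let x be the number of triangles; then F = 8 + x.
Edge–face incidences: 2E = 4·8 + 3·x = 32 + 3x.
Every vertex has degree 4, so 4V = 2E.
Euler: V − E + F = 2 ⇒ (2E)/4 − E + (8 + x) = 2.
Multiply by 8: 2·(2E) − 4·(2E) + 8·(8 + x) = 16, i.e. 64 + 8x − 2·(32 + 3x) = 16.
Collecting terms: 2x = 16, so x = 8.
Then 2E = 32 + 3·8 = 56, so E = 28, V = 2E/4 = 14, F = 8 + 8 = 16.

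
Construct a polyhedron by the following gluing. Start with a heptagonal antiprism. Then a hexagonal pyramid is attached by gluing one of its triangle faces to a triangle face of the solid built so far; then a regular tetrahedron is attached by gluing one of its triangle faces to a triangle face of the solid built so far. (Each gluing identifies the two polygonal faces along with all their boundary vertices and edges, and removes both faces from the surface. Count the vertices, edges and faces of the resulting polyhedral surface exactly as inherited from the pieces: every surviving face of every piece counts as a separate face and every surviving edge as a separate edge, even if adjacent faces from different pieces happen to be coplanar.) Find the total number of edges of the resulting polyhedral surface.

40

A heptagonal antiprism: V=14, E=28, F=16.
Attach a hexagonal pyramid (V=7, E=12, F=7) along a 3-gon: merge 3 vertices and 3 edges, delete both glued faces → V=18, E=37, F=21.
Attach a regular tetrahedron (V=4, E=6, F=4) along a 3-gon: merge 3 vertices and 3 edges, delete both glued faces → V=19, E=40, F=23.
Check: V − E + F = 19 − 40 + 23 = 2.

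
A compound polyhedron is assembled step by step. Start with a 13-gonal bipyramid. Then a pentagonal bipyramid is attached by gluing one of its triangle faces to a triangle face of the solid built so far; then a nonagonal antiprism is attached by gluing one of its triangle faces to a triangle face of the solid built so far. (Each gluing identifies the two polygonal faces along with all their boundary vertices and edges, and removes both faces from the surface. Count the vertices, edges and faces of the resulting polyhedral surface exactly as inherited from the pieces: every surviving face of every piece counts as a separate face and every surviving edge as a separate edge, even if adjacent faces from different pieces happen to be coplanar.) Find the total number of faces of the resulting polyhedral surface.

52

A 13-gonal bipyramid: V=15, E=39, F=26.
Attach a pentagonal bipyramid (V=7, E=15, F=10) along a 3-gon: merge 3 vertices and 3 edges, delete both glued faces → V=19, E=51, F=34.
Attach a nonagonal antiprism (V=18, E=36, F=20) along a 3-gon: merge 3 vertices and 3 edges, delete both glued faces → V=34, E=84, F=52.
Check: V − E + F = 34 − 84 + 52 = 2.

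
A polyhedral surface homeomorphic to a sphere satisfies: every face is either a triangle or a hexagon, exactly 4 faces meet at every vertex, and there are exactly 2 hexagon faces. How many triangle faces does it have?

Let x be the number of triangles; then F = 2 + x.
Edge–face incidences: 2E = 6·2 + 3·x = 12 + 3x.
Every vertex has degree 4, so 4V = 2E.
Euler: V − E + F = 2 ⇒ (2E)/4 − E + (2 + x) = 2.
Multiply by 8: 2·(2E) − 4·(2E) + 8·(2 + x) = 16, i.e. 16 + 8x − 2·(12 + 3x) = 16.
Collecting terms: 2x − 8 = 16, so 2x = 24, so x = 12.
Then 2E = 12 + 3·12 = 48, so E = 24, V = 2E/4 = 12, F = 2 + 12 = 14.

12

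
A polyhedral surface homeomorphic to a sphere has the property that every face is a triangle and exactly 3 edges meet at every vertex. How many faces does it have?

4

Each face has 3 edges and each edge borders two faces, so 2E = 3F.
Each vertex has degree 3, so 3V = 2E and hence V = 3F/3.
Euler: V − E + F = 2 ⇒ (3F/3) − (3F/2) + F = 2.
Multiply by 6: (6 − 9 + 6)F = 12, i.e. 3F = 12.
So F = 4, E = 3·4/2 = 6, V = 3·4/3 = 4.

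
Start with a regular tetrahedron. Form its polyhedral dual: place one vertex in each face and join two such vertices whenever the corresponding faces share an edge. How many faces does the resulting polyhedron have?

4

The base solid has V = 4, E = 6, F = 4.
The dual swaps V and F and preserves E: V′ = F = 4, E′ = E = 6, F′ = V = 4.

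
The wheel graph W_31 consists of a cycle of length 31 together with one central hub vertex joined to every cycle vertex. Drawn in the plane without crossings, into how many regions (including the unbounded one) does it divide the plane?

W_31 has V = 31 + 1 = 32 vertices and E = 2·31 = 62 edges.
By Euler's formula F = 2 − V + E = 2 − 32 + 62 = 32.

32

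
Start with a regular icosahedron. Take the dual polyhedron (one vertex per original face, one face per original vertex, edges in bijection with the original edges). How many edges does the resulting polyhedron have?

30

The base solid has V = 12, E = 30, F = 20.
The dual swaps V and F and preserves E: V′ = F = 20, E′ = E = 30, F′ = V = 12.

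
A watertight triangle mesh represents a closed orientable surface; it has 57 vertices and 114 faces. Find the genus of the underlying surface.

1

Every face is a triangle, so 2E = 3·114 = 342, giving E = 171.
χ = V − E + F = 57 − 171 + 114 = 0.
For a closed orientable surface χ = 2 − 2g, so g = (2 − (0))/2 = 1.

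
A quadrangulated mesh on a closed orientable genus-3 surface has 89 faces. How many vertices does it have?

85

χ = 2 − 2·3 = -4, and every face is a square so 4F = 2E.
E = 4·89/2 = 178. Then V = -4 + E − F = -4 + 178 − 89 = 85.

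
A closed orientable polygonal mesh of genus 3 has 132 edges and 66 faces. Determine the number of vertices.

For a closed orientable surface of genus 3, χ = 2 − 2·3 = -4.
V = -4 + E − F = -4 + 132 − 66 = 62.

62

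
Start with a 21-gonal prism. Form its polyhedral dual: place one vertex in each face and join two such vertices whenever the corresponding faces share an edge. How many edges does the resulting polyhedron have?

63

The base solid has V = 42, E = 63, F = 23.
The dual swaps V and F and preserves E: V′ = F = 23, E′ = E = 63, F′ = V = 42.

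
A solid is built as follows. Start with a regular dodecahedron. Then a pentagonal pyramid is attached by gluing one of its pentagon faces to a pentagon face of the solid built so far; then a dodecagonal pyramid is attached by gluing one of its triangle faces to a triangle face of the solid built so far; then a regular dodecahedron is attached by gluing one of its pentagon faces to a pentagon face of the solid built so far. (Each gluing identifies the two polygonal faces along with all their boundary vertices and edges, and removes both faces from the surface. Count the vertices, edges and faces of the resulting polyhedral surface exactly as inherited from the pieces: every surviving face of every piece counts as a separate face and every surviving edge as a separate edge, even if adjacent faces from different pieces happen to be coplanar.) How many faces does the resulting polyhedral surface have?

37

A regular dodecahedron: V=20, E=30, F=12.
Attach a pentagonal pyramid (V=6, E=10, F=6) along a 5-gon: merge 5 vertices and 5 edges, delete both glued faces → V=21, E=35, F=16.
Attach a dodecagonal pyramid (V=13, E=24, F=13) along a 3-gon: merge 3 vertices and 3 edges, delete both glued faces → V=31, E=56, F=27.
Attach a regular dodecahedron (V=20, E=30, F=12) along a 5-gon: merge 5 vertices and 5 edges, delete both glued faces → V=46, E=81, F=37.
Check: V − E + F = 46 − 81 + 37 = 2.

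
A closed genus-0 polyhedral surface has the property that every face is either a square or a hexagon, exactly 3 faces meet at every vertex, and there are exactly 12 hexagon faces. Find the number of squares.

6

Let x be the number of squares; then F = 12 + x.
Edge–face incidences: 2E = 6·12 + 4·x = 72 + 4x.
Every vertex has degree 3, so 3V = 2E.
Euler: V − E + F = 2 ⇒ (2E)/3 − E + (12 + x) = 2.
Multiply by 6: 2·(2E) − 3·(2E) + 6·(12 + x) = 12, i.e. 72 + 6x − (72 + 4x) = 12.
Collecting terms: 2x = 12, so x = 6.
Then 2E = 72 + 4·6 = 96, so E = 48, V = 2E/3 = 32, F = 12 + 6 = 18.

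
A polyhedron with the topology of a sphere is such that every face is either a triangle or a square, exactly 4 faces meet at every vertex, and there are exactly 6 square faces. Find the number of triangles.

Let x be the number of triangles; then F = 6 + x.
Edge–face incidences: 2E = 4·6 + 3·x = 24 + 3x.
Every vertex has degree 4, so 4V = 2E.
Euler: V − E + F = 2 ⇒ (2E)/4 − E + (6 + x) = 2.
Multiply by 8: 2·(2E) − 4·(2E) + 8·(6 + x) = 16, i.e. 48 + 8x − 2·(24 + 3x) = 16.
Collecting terms: 2x = 16, so x = 8.
Then 2E = 24 + 3·8 = 48, so E = 24, V = 2E/4 = 12, F = 6 + 8 = 14.

8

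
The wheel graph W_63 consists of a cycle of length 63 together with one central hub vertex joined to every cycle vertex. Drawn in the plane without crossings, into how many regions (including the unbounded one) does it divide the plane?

64

W_63 has V = 63 + 1 = 64 vertices and E = 2·63 = 126 edges.
By Euler's formula F = 2 − V + E = 2 − 64 + 126 = 64.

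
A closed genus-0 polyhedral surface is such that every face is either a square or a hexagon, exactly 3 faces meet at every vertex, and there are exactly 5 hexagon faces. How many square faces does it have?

6

Let x be the number of squares; then F = 5 + x.
Edge–face incidences: 2E = 6·5 + 4·x = 30 + 4x.
Every vertex has degree 3, so 3V = 2E.
Euler: V − E + F = 2 ⇒ (2E)/3 − E + (5 + x) = 2.
Multiply by 6: 2·(2E) − 3·(2E) + 6·(5 + x) = 12, i.e. 30 + 6x − (30 + 4x) = 12.
Collecting terms: 2x = 12, so x = 6.
Then 2E = 30 + 4·6 = 54, so E = 27, V = 2E/3 = 18, F = 5 + 6 = 11.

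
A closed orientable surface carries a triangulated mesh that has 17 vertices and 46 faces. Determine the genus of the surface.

Every face is a triangle, so 2E = 3·46 = 138, giving E = 69.
χ = V − E + F = 17 − 69 + 46 = -6.
For a closed orientable surface χ = 2 − 2g, so g = (2 − (-6))/2 = 4.

4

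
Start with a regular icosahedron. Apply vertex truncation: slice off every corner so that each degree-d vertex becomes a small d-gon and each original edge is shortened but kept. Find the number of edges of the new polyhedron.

90

The base solid has V = 12, E = 30, F = 20.
Truncation replaces each original edge-end by a new vertex, so V′ = 2E = 60.
Each original edge survives, and each old vertex of degree d contributes d new edges; summing degrees gives Σd = 2E, so E′ = E + 2E = 3E = 90.
Each original face survives and each original vertex becomes one new face: F′ = F + V = 32.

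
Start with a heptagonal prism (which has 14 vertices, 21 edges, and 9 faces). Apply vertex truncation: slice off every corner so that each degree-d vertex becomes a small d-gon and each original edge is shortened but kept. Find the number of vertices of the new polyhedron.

Truncation replaces each original edge-end by a new vertex, so V′ = 2E = 42.
Each original edge survives, and each old vertex of degree d contributes d new edges; summing degrees gives Σd = 2E, so E′ = E + 2E = 3E = 63.
Each original face survives and each original vertex becomes one new face: F′ = F + V = 23.

42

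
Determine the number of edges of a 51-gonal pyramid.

A pyramid on an n-gon base has one n-gon and n triangles: V = 51 + 1 = 52, E = 2·51 = 102, F = 51 + 1 = 52.
Check: V − E + F = 52 − 102 + 52 = 2.

102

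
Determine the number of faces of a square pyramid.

5

A pyramid on an n-gon base has one n-gon and n triangles: V = 4 + 1 = 5, E = 2·4 = 8, F = 4 + 1 = 5.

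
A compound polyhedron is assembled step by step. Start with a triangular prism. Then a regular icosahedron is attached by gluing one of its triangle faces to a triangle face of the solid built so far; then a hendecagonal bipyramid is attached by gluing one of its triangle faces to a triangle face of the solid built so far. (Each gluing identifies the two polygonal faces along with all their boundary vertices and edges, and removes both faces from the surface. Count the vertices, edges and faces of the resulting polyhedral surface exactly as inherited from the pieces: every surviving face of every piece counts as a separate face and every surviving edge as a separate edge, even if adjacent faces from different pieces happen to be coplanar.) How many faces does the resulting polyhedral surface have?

43

A triangular prism: V=6, E=9, F=5.
Attach a regular icosahedron (V=12, E=30, F=20) along a 3-gon: merge 3 vertices and 3 edges, delete both glued faces → V=15, E=36, F=23.
Attach a hendecagonal bipyramid (V=13, E=33, F=22) along a 3-gon: merge 3 vertices and 3 edges, delete both glued faces → V=25, E=66, F=43.
Check: V − E + F = 25 − 66 + 43 = 2.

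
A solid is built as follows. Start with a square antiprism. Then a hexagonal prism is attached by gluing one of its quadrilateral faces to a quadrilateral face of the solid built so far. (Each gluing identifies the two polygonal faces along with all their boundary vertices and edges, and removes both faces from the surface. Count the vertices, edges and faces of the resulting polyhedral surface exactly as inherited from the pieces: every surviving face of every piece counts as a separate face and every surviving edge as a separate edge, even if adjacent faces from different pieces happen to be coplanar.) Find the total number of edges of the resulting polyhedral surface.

30

A square antiprism: V=8, E=16, F=10.
Attach a hexagonal prism (V=12, E=18, F=8) along a 4-gon: merge 4 vertices and 4 edges, delete both glued faces → V=16, E=30, F=16.
Check: V − E + F = 16 − 30 + 16 = 2.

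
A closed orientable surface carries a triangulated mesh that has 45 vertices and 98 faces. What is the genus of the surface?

Every face is a triangle, so 2E = 3·98 = 294, giving E = 147.
χ = V − E + F = 45 − 147 + 98 = -4.
For a closed orientable surface χ = 2 − 2g, so g = (2 − (-4))/2 = 3.

3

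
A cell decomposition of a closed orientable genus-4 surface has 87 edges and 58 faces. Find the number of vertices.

For a closed orientable surface of genus 4, χ = 2 − 2·4 = -6.
V = -6 + E − F = -6 + 87 − 58 = 23.

23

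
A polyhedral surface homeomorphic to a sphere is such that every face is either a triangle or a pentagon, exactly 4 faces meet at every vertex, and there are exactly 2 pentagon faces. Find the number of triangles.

Let x be the number of triangles; then F = 2 + x.
Edge–face incidences: 2E = 5·2 + 3·x = 10 + 3x.
Every vertex has degree 4, so 4V = 2E.
Euler: V − E + F = 2 ⇒ (2E)/4 − E + (2 + x) = 2.
Multiply by 8: 2·(2E) − 4·(2E) + 8·(2 + x) = 16, i.e. 16 + 8x − 2·(10 + 3x) = 16.
Collecting terms: 2x − 4 = 16, so 2x = 20, so x = 10.
Then 2E = 10 + 3·10 = 40, so E = 20, V = 2E/4 = 10, F = 2 + 10 = 12.

10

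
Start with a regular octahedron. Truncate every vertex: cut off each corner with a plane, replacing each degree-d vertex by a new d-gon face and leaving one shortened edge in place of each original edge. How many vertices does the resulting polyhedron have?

The base solid has V = 6, E = 12, F = 8.
Truncation replaces each original edge-end by a new vertex, so V′ = 2E = 24.
Each original edge survives, and each old vertex of degree d contributes d new edges; summing degrees gives Σd = 2E, so E′ = E + 2E = 3E = 36.
Each original face survives and each original vertex becomes one new face: F′ = F + V = 14.

24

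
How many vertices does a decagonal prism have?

20

A prism on an n-gon has two n-gon bases and n rectangular sides: V = 2·10 = 20, E = 3·10 = 30, F = 10 + 2 = 12.
Check: V − E + F = 20 − 30 + 12 = 2.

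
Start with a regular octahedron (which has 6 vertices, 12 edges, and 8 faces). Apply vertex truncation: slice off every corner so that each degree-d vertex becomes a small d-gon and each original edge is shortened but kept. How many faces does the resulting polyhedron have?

Truncation replaces each original edge-end by a new vertex, so V′ = 2E = 24.
Each original edge survives, and each old vertex of degree d contributes d new edges; summing degrees gives Σd = 2E, so E′ = E + 2E = 3E = 36.
Each original face survives and each original vertex becomes one new face: F′ = F + V = 14.

14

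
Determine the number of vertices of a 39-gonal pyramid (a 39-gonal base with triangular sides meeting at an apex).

A pyramid on an n-gon base has one n-gon and n triangles: V = 39 + 1 = 40, E = 2·39 = 78, F = 39 + 1 = 40.

40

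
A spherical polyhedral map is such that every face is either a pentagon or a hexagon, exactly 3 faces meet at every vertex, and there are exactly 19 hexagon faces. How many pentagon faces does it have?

12

Let x be the number of pentagons; then F = 19 + x.
Edge–face incidences: 2E = 6·19 + 5·x = 114 + 5x.
Every vertex has degree 3, so 3V = 2E.
Euler: V − E + F = 2 ⇒ (2E)/3 − E + (19 + x) = 2.
Multiply by 6: 2·(2E) − 3·(2E) + 6·(19 + x) = 12, i.e. 114 + 6x − (114 + 5x) = 12.
Collecting terms: x = 12.
Then 2E = 114 + 5·12 = 174, so E = 87, V = 2E/3 = 58, F = 19 + 12 = 31.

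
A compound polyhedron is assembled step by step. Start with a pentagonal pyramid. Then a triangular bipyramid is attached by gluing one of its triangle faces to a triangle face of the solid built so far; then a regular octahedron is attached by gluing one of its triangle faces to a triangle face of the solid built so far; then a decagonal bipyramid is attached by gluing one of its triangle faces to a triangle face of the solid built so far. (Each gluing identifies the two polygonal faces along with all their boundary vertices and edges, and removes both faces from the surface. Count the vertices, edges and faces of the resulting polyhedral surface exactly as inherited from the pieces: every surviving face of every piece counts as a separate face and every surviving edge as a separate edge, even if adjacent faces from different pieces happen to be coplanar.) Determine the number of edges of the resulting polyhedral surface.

A pentagonal pyramid: V=6, E=10, F=6.
Attach a triangular bipyramid (V=5, E=9, F=6) along a 3-gon: merge 3 vertices and 3 edges, delete both glued faces → V=8, E=16, F=10.
Attach a regular octahedron (V=6, E=12, F=8) along a 3-gon: merge 3 vertices and 3 edges, delete both glued faces → V=11, E=25, F=16.
Attach a decagonal bipyramid (V=12, E=30, F=20) along a 3-gon: merge 3 vertices and 3 edges, delete both glued faces → V=20, E=52, F=34.
Check: V − E + F = 20 − 52 + 34 = 2.

52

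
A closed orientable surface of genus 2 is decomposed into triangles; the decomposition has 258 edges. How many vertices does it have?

84

χ = 2 − 2·2 = -2, and every face is a triangle so 3F = 2E.
F = 2E/3 = 172. Then V = -2 + E − F = -2 + 258 − 172 = 84.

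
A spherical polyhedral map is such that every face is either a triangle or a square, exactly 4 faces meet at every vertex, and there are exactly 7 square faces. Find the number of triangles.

8

Let x be the number of triangles; then F = 7 + x.
Edge–face incidences: 2E = 4·7 + 3·x = 28 + 3x.
Every vertex has degree 4, so 4V = 2E.
Euler: V − E + F = 2 ⇒ (2E)/4 − E + (7 + x) = 2.
Multiply by 8: 2·(2E) − 4·(2E) + 8·(7 + x) = 16, i.e. 56 + 8x − 2·(28 + 3x) = 16.
Collecting terms: 2x = 16, so x = 8.
Then 2E = 28 + 3·8 = 52, so E = 26, V = 2E/4 = 13, F = 7 + 8 = 15.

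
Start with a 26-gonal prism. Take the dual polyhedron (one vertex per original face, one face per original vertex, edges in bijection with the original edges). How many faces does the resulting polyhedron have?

52

The base solid has V = 52, E = 78, F = 28.
The dual swaps V and F and preserves E: V′ = F = 28, E′ = E = 78, F′ = V = 52.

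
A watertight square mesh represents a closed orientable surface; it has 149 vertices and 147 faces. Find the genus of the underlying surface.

0

Every face is a square, so 2E = 4·147 = 588, giving E = 294.
χ = V − E + F = 149 − 294 + 147 = 2.
For a closed orientable surface χ = 2 − 2g, so g = (2 − (2))/2 = 0.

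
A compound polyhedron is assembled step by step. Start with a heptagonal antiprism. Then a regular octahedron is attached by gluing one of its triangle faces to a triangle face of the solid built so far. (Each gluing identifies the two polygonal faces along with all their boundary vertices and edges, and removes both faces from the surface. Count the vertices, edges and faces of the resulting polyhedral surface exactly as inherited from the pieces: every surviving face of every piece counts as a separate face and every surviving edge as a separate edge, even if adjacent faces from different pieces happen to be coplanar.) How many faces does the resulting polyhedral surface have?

22

A heptagonal antiprism: V=14, E=28, F=16.
Attach a regular octahedron (V=6, E=12, F=8) along a 3-gon: merge 3 vertices and 3 edges, delete both glued faces → V=17, E=37, F=22.
Check: V − E + F = 17 − 37 + 22 = 2.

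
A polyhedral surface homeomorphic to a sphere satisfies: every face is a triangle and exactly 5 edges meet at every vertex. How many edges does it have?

30

Each face has 3 edges and each edge borders two faces, so 2E = 3F.
Each vertex has degree 5, so 5V = 2E and hence V = 3F/5.
Euler: V − E + F = 2 ⇒ (3F/5) − (3F/2) + F = 2.
Multiply by 10: (6 − 15 + 10)F = 20, i.e. 1F = 20.
So F = 20, E = 3·20/2 = 30, V = 3·20/5 = 12.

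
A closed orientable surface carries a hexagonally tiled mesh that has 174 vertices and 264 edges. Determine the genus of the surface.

2

Every face is a hexagon and each edge borders two faces, so 6F = 2·264, giving F = 88.
χ = V − E + F = 174 − 264 + 88 = -2.
For a closed orientable surface χ = 2 − 2g, so g = (2 − (-2))/2 = 2.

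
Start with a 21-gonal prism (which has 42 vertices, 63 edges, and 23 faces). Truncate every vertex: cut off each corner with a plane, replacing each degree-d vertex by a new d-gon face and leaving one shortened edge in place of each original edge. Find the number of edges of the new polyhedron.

Truncation replaces each original edge-end by a new vertex, so V′ = 2E = 126.
Each original edge survives, and each old vertex of degree d contributes d new edges; summing degrees gives Σd = 2E, so E′ = E + 2E = 3E = 189.
Each original face survives and each original vertex becomes one new face: F′ = F + V = 65.

189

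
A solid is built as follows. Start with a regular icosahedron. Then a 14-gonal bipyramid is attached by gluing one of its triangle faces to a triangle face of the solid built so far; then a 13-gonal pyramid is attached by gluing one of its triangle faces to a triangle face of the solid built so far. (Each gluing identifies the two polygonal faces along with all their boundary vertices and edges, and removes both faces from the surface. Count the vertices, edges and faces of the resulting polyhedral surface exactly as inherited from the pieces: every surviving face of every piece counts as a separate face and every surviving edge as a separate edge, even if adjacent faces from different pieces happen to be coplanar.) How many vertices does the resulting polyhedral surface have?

36

A regular icosahedron: V=12, E=30, F=20.
Attach a 14-gonal bipyramid (V=16, E=42, F=28) along a 3-gon: merge 3 vertices and 3 edges, delete both glued faces → V=25, E=69, F=46.
Attach a 13-gonal pyramid (V=14, E=26, F=14) along a 3-gon: merge 3 vertices and 3 edges, delete both glued faces → V=36, E=92, F=58.
Check: V − E + F = 36 − 92 + 58 = 2.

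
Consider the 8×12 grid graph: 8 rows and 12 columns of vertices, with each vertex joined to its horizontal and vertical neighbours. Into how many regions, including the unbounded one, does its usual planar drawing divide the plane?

The grid has V = 8·12 = 96 vertices and E = 8·11 + 12·7 = 172 edges.
F = 2 − V + E = 2 − 96 + 172 = 78.

78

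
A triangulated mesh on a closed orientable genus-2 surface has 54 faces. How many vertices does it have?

χ = 2 − 2·2 = -2, and every face is a triangle so 3F = 2E.
E = 3·54/2 = 81. Then V = -2 + E − F = -2 + 81 − 54 = 25.

25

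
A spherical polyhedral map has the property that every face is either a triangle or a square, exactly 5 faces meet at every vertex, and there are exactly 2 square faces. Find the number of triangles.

24

Let x be the number of triangles; then F = 2 + x.
Edge–face incidences: 2E = 4·2 + 3·x = 8 + 3x.
Every vertex has degree 5, so 5V = 2E.
Euler: V − E + F = 2 ⇒ (2E)/5 − E + (2 + x) = 2.
Multiply by 10: 2·(2E) − 5·(2E) + 10·(2 + x) = 20, i.e. 20 + 10x − 3·(8 + 3x) = 20.
Collecting terms: x − 4 = 20, so x = 24.
Then 2E = 8 + 3·24 = 80, so E = 40, V = 2E/5 = 16, F = 2 + 24 = 26.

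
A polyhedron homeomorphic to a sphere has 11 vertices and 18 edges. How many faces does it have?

Here V − E + F = 2.
F = 2 − V + E = 2 − 11 + 18 = 9.

9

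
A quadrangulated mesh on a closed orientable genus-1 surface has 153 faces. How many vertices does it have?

χ = 2 − 2·1 = 0, and every face is a square so 4F = 2E.
E = 4·153/2 = 306. Then V = 0 + E − F = 0 + 306 − 153 = 153.

153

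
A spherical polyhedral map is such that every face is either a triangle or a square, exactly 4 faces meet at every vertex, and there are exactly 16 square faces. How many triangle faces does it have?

Let x be the number of triangles; then F = 16 + x.
Edge–face incidences: 2E = 4·16 + 3·x = 64 + 3x.
Every vertex has degree 4, so 4V = 2E.
Euler: V − E + F = 2 ⇒ (2E)/4 − E + (16 + x) = 2.
Multiply by 8: 2·(2E) − 4·(2E) + 8·(16 + x) = 16, i.e. 128 + 8x − 2·(64 + 3x) = 16.
Collecting terms: 2x = 16, so x = 8.
Then 2E = 64 + 3·8 = 88, so E = 44, V = 2E/4 = 22, F = 16 + 8 = 24.

8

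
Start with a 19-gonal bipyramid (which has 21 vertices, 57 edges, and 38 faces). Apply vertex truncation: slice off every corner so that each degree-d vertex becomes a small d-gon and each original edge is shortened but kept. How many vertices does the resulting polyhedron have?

Truncation replaces each original edge-end by a new vertex, so V′ = 2E = 114.
Each original edge survives, and each old vertex of degree d contributes d new edges; summing degrees gives Σd = 2E, so E′ = E + 2E = 3E = 171.
Each original face survives and each original vertex becomes one new face: F′ = F + V = 59.

114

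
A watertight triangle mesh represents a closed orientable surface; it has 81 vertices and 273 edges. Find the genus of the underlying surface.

6

Every face is a triangle and each edge borders two faces, so 3F = 2·273, giving F = 182.
χ = V − E + F = 81 − 273 + 182 = -10.
For a closed orientable surface χ = 2 − 2g, so g = (2 − (-10))/2 = 6.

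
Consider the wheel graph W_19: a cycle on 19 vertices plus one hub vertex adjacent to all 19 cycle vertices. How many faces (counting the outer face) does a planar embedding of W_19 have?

W_19 has V = 19 + 1 = 20 vertices and E = 2·19 = 38 edges.
By Euler's formula F = 2 − V + E = 2 − 20 + 38 = 20.

20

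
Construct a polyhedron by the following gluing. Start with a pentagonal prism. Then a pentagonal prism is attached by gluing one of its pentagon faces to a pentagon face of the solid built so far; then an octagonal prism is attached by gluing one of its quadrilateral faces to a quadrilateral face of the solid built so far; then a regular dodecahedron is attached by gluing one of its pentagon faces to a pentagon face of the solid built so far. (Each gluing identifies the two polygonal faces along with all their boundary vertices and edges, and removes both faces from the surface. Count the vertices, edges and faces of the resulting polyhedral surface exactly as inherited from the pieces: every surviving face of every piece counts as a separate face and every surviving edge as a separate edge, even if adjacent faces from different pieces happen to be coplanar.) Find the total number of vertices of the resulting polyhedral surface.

A pentagonal prism: V=10, E=15, F=7.
Attach a pentagonal prism (V=10, E=15, F=7) along a 5-gon: merge 5 vertices and 5 edges, delete both glued faces → V=15, E=25, F=12.
Attach an octagonal prism (V=16, E=24, F=10) along a 4-gon: merge 4 vertices and 4 edges, delete both glued faces → V=27, E=45, F=20.
Attach a regular dodecahedron (V=20, E=30, F=12) along a 5-gon: merge 5 vertices and 5 edges, delete both glued faces → V=42, E=70, F=30.
Check: V − E + F = 42 − 70 + 30 = 2.

42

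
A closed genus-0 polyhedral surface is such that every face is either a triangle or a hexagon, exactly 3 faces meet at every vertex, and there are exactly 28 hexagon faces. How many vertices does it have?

Let x be the number of triangles; then F = 28 + x.
Edge–face incidences: 2E = 6·28 + 3·x = 168 + 3x.
Every vertex has degree 3, so 3V = 2E.
Euler: V − E + F = 2 ⇒ (2E)/3 − E + (28 + x) = 2.
Multiply by 6: 2·(2E) − 3·(2E) + 6·(28 + x) = 12, i.e. 168 + 6x − (168 + 3x) = 12.
Collecting terms: 3x = 12, so x = 4.
Then 2E = 168 + 3·4 = 180, so E = 90, V = 2E/3 = 60, F = 28 + 4 = 32.

60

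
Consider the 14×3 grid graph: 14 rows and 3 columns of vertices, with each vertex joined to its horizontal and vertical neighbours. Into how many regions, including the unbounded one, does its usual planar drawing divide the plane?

The grid has V = 14·3 = 42 vertices and E = 14·2 + 3·13 = 67 edges.
F = 2 − V + E = 2 − 42 + 67 = 27.

27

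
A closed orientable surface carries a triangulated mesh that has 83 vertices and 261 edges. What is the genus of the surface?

3

Every face is a triangle and each edge borders two faces, so 3F = 2·261, giving F = 174.
χ = V − E + F = 83 − 261 + 174 = -4.
For a closed orientable surface χ = 2 − 2g, so g = (2 − (-4))/2 = 3.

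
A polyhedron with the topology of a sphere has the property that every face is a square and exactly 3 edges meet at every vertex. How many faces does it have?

6

Each face has 4 edges and each edge borders two faces, so 2E = 4F.
Each vertex has degree 3, so 3V = 2E and hence V = 4F/3.
Euler: V − E + F = 2 ⇒ (4F/3) − (4F/2) + F = 2.
Multiply by 6: (8 − 12 + 6)F = 12, i.e. 2F = 12.
So F = 6, E = 4·6/2 = 12, V = 4·6/3 = 8.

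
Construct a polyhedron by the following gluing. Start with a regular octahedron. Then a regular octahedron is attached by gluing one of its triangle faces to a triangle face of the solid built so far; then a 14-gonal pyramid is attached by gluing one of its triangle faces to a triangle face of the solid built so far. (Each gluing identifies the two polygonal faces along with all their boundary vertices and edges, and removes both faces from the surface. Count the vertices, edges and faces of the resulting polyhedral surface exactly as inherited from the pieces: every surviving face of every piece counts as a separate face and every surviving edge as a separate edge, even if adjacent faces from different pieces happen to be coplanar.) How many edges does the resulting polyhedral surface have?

46

A regular octahedron: V=6, E=12, F=8.
Attach a regular octahedron (V=6, E=12, F=8) along a 3-gon: merge 3 vertices and 3 edges, delete both glued faces → V=9, E=21, F=14.
Attach a 14-gonal pyramid (V=15, E=28, F=15) along a 3-gon: merge 3 vertices and 3 edges, delete both glued faces → V=21, E=46, F=27.
Check: V − E + F = 21 − 46 + 27 = 2.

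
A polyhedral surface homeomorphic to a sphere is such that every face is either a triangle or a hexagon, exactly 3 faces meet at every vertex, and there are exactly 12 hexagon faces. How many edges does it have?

Let x be the number of triangles; then F = 12 + x.
Edge–face incidences: 2E = 6·12 + 3·x = 72 + 3x.
Every vertex has degree 3, so 3V = 2E.
Euler: V − E + F = 2 ⇒ (2E)/3 − E + (12 + x) = 2.
Multiply by 6: 2·(2E) − 3·(2E) + 6·(12 + x) = 12, i.e. 72 + 6x − (72 + 3x) = 12.
Collecting terms: 3x = 12, so x = 4.
Then 2E = 72 + 3·4 = 84, so E = 42, V = 2E/3 = 28, F = 12 + 4 = 16.

42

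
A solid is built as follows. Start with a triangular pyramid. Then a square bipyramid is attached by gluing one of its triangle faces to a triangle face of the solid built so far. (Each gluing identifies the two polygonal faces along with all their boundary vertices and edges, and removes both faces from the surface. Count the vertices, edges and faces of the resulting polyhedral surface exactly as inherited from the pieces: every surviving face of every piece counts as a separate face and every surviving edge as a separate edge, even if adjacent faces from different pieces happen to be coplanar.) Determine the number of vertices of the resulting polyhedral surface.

A triangular pyramid: V=4, E=6, F=4.
Attach a square bipyramid (V=6, E=12, F=8) along a 3-gon: merge 3 vertices and 3 edges, delete both glued faces → V=7, E=15, F=10.
Check: V − E + F = 7 − 15 + 10 = 2.

7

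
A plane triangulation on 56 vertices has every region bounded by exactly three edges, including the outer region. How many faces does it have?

108

In a plane triangulation 3F = 2E and V − E + F = 2, so F = 2V − 4 = 2·56 − 4 = 108.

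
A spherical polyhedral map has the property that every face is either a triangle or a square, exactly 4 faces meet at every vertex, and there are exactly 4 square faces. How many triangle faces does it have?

Let x be the number of triangles; then F = 4 + x.
Edge–face incidences: 2E = 4·4 + 3·x = 16 + 3x.
Every vertex has degree 4, so 4V = 2E.
Euler: V − E + F = 2 ⇒ (2E)/4 − E + (4 + x) = 2.
Multiply by 8: 2·(2E) − 4·(2E) + 8·(4 + x) = 16, i.e. 32 + 8x − 2·(16 + 3x) = 16.
Collecting terms: 2x = 16, so x = 8.
Then 2E = 16 + 3·8 = 40, so E = 20, V = 2E/4 = 10, F = 4 + 8 = 12.

8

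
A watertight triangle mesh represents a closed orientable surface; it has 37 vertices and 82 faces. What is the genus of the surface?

Every face is a triangle, so 2E = 3·82 = 246, giving E = 123.
χ = V − E + F = 37 − 123 + 82 = -4.
For a closed orientable surface χ = 2 − 2g, so g = (2 − (-4))/2 = 3.

3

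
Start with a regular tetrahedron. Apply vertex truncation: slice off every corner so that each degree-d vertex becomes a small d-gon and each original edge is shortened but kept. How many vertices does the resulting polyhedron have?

The base solid has V = 4, E = 6, F = 4.
Truncation replaces each original edge-end by a new vertex, so V′ = 2E = 12.
Each original edge survives, and each old vertex of degree d contributes d new edges; summing degrees gives Σd = 2E, so E′ = E + 2E = 3E = 18.
Each original face survives and each original vertex becomes one new face: F′ = F + V = 8.

12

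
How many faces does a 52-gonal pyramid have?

53

A pyramid on an n-gon base has one n-gon and n triangles: V = 52 + 1 = 53, E = 2·52 = 104, F = 52 + 1 = 53.
Check: V − E + F = 53 − 104 + 53 = 2.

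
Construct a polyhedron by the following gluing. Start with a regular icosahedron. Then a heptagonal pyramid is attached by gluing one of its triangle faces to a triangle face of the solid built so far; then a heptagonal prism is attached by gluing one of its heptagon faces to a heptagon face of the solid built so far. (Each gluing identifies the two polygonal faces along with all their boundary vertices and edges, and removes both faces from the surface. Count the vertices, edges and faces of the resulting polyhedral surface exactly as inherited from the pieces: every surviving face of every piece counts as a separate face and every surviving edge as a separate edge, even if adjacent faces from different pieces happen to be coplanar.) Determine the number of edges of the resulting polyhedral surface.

55

A regular icosahedron: V=12, E=30, F=20.
Attach a heptagonal pyramid (V=8, E=14, F=8) along a 3-gon: merge 3 vertices and 3 edges, delete both glued faces → V=17, E=41, F=26.
Attach a heptagonal prism (V=14, E=21, F=9) along a 7-gon: merge 7 vertices and 7 edges, delete both glued faces → V=24, E=55, F=33.
Check: V − E + F = 24 − 55 + 33 = 2.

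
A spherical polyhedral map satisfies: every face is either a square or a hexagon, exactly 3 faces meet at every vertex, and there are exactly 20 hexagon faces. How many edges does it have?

72

Let x be the number of squares; then F = 20 + x.
Edge–face incidences: 2E = 6·20 + 4·x = 120 + 4x.
Every vertex has degree 3, so 3V = 2E.
Euler: V − E + F = 2 ⇒ (2E)/3 − E + (20 + x) = 2.
Multiply by 6: 2·(2E) − 3·(2E) + 6·(20 + x) = 12, i.e. 120 + 6x − (120 + 4x) = 12.
Collecting terms: 2x = 12, so x = 6.
Then 2E = 120 + 4·6 = 144, so E = 72, V = 2E/3 = 48, F = 20 + 6 = 26.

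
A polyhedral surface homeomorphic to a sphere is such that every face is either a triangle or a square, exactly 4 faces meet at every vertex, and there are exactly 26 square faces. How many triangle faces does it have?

Let x be the number of triangles; then F = 26 + x.
Edge–face incidences: 2E = 4·26 + 3·x = 104 + 3x.
Every vertex has degree 4, so 4V = 2E.
Euler: V − E + F = 2 ⇒ (2E)/4 − E + (26 + x) = 2.
Multiply by 8: 2·(2E) − 4·(2E) + 8·(26 + x) = 16, i.e. 208 + 8x − 2·(104 + 3x) = 16.
Collecting terms: 2x = 16, so x = 8.
Then 2E = 104 + 3·8 = 128, so E = 64, V = 2E/4 = 32, F = 26 + 8 = 34.

8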